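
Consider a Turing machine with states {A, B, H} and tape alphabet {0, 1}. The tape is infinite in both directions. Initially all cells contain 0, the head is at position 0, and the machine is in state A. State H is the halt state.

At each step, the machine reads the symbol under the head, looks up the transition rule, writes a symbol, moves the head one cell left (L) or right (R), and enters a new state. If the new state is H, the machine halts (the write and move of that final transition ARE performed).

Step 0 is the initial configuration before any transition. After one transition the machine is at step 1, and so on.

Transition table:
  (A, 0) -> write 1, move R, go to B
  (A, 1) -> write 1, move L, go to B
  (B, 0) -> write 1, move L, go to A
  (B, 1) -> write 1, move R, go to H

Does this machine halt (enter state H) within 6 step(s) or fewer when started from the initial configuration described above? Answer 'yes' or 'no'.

Answer: yes

Derivation:
Step 1: in state A at pos 0, read 0 -> (A,0)->write 1,move R,goto B. Now: state=B, head=1, tape[-1..2]=0100 (head:   ^)
Step 2: in state B at pos 1, read 0 -> (B,0)->write 1,move L,goto A. Now: state=A, head=0, tape[-1..2]=0110 (head:  ^)
Step 3: in state A at pos 0, read 1 -> (A,1)->write 1,move L,goto B. Now: state=B, head=-1, tape[-2..2]=00110 (head:  ^)
Step 4: in state B at pos -1, read 0 -> (B,0)->write 1,move L,goto A. Now: state=A, head=-2, tape[-3..2]=001110 (head:  ^)
Step 5: in state A at pos -2, read 0 -> (A,0)->write 1,move R,goto B. Now: state=B, head=-1, tape[-3..2]=011110 (head:   ^)
Step 6: in state B at pos -1, read 1 -> (B,1)->write 1,move R,goto H. Now: state=H, head=0, tape[-3..2]=011110 (head:    ^)
State H reached at step 6; 6 <= 6 -> yes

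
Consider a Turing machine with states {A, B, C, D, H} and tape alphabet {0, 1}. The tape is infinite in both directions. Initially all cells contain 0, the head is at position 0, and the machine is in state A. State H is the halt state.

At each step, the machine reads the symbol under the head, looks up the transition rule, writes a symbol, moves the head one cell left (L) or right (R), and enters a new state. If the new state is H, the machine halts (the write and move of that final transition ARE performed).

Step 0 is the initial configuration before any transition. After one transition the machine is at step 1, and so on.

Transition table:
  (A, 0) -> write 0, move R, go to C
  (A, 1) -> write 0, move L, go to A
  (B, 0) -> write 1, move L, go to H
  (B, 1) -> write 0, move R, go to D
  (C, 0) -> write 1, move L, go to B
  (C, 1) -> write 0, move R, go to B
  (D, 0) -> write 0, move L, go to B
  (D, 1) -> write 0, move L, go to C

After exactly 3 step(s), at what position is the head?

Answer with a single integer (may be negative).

Step 1: in state A at pos 0, read 0 -> (A,0)->write 0,move R,goto C. Now: state=C, head=1, tape[-1..2]=0000 (head:   ^)
Step 2: in state C at pos 1, read 0 -> (C,0)->write 1,move L,goto B. Now: state=B, head=0, tape[-1..2]=0010 (head:  ^)
Step 3: in state B at pos 0, read 0 -> (B,0)->write 1,move L,goto H. Now: state=H, head=-1, tape[-2..2]=00110 (head:  ^)

Answer: -1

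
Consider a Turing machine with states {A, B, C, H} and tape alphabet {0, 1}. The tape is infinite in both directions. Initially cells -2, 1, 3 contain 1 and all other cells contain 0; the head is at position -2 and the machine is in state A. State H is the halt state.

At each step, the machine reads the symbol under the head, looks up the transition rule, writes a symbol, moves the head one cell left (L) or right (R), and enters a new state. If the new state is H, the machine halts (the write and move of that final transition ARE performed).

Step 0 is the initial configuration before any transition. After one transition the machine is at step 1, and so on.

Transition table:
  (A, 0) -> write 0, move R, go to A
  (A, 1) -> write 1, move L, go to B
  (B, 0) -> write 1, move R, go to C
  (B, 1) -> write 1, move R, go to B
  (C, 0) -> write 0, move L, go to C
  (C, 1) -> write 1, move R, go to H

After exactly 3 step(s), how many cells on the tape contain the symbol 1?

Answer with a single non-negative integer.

Step 1: in state A at pos -2, read 1 -> (A,1)->write 1,move L,goto B. Now: state=B, head=-3, tape[-4..4]=001001010 (head:  ^)
Step 2: in state B at pos -3, read 0 -> (B,0)->write 1,move R,goto C. Now: state=C, head=-2, tape[-4..4]=011001010 (head:   ^)
Step 3: in state C at pos -2, read 1 -> (C,1)->write 1,move R,goto H. Now: state=H, head=-1, tape[-4..4]=011001010 (head:    ^)
Cells containing 1 after step 3: {-3, -2, 1, 3} -> 4 cell(s)

Answer: 4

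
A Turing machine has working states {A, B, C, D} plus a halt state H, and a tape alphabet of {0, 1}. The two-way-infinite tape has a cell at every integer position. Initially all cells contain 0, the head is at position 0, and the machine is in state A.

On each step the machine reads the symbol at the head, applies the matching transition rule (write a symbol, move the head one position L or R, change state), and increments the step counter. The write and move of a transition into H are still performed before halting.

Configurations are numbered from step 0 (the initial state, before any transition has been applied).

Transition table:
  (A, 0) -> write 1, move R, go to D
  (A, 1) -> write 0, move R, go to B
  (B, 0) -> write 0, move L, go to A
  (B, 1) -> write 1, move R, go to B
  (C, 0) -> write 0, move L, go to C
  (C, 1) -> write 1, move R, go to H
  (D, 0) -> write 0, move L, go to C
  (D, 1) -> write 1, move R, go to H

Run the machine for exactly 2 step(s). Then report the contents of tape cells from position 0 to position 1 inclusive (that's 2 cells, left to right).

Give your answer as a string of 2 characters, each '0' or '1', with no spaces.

Answer: 10

Derivation:
Step 1: in state A at pos 0, read 0 -> (A,0)->write 1,move R,goto D. Now: state=D, head=1, tape[-1..2]=0100 (head:   ^)
Step 2: in state D at pos 1, read 0 -> (D,0)->write 0,move L,goto C. Now: state=C, head=0, tape[-1..2]=0100 (head:  ^)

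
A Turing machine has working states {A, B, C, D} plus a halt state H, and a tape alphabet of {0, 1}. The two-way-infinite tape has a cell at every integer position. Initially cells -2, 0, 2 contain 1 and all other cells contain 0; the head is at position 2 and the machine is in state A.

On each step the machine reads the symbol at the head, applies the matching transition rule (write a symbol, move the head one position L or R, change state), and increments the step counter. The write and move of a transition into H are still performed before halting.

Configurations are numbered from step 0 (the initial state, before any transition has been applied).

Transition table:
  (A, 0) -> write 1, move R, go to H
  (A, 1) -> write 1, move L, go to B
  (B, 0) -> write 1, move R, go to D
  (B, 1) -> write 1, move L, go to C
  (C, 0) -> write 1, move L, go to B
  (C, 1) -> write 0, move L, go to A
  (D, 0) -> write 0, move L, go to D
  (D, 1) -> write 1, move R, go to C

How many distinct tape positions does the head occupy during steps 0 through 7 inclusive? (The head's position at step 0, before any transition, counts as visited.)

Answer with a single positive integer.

Step 1: in state A at pos 2, read 1 -> (A,1)->write 1,move L,goto B. Now: state=B, head=1, tape[-3..3]=0101010 (head:     ^)
Step 2: in state B at pos 1, read 0 -> (B,0)->write 1,move R,goto D. Now: state=D, head=2, tape[-3..3]=0101110 (head:      ^)
Step 3: in state D at pos 2, read 1 -> (D,1)->write 1,move R,goto C. Now: state=C, head=3, tape[-3..4]=01011100 (head:       ^)
Step 4: in state C at pos 3, read 0 -> (C,0)->write 1,move L,goto B. Now: state=B, head=2, tape[-3..4]=01011110 (head:      ^)
Step 5: in state B at pos 2, read 1 -> (B,1)->write 1,move L,goto C. Now: state=C, head=1, tape[-3..4]=01011110 (head:     ^)
Step 6: in state C at pos 1, read 1 -> (C,1)->write 0,move L,goto A. Now: state=A, head=0, tape[-3..4]=01010110 (head:    ^)
Step 7: in state A at pos 0, read 1 -> (A,1)->write 1,move L,goto B. Now: state=B, head=-1, tape[-3..4]=01010110 (head:   ^)
Head positions at steps 0..7: starting at 2, distinct positions visited = {-1, 0, 1, 2, 3} -> 5 position(s)

Answer: 5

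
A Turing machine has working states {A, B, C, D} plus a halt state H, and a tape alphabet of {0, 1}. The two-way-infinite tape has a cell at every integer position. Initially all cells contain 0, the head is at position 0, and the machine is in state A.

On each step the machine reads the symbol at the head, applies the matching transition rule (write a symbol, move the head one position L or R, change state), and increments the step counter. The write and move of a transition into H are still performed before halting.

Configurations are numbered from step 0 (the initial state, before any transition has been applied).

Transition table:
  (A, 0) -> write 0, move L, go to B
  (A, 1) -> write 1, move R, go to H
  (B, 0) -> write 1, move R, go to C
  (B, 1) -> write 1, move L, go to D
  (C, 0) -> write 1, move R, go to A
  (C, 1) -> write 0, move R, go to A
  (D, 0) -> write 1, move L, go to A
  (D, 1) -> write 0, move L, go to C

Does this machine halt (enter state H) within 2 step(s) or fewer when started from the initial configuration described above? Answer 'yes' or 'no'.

Step 1: in state A at pos 0, read 0 -> (A,0)->write 0,move L,goto B. Now: state=B, head=-1, tape[-2..1]=0000 (head:  ^)
Step 2: in state B at pos -1, read 0 -> (B,0)->write 1,move R,goto C. Now: state=C, head=0, tape[-2..1]=0100 (head:   ^)
After 2 step(s): state = C (not H) -> not halted within 2 -> no

Answer: no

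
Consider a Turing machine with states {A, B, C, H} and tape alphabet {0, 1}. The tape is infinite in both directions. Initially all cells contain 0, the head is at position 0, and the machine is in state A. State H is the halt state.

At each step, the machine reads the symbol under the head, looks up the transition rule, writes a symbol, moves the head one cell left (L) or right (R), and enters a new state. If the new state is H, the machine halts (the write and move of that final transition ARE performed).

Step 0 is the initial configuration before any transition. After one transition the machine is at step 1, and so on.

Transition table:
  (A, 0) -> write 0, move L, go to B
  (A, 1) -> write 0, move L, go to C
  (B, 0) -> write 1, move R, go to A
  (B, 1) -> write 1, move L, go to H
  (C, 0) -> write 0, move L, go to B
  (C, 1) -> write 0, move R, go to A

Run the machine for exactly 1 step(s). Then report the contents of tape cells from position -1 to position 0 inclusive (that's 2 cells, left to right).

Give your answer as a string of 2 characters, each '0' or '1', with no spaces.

Step 1: in state A at pos 0, read 0 -> (A,0)->write 0,move L,goto B. Now: state=B, head=-1, tape[-2..1]=0000 (head:  ^)

Answer: 00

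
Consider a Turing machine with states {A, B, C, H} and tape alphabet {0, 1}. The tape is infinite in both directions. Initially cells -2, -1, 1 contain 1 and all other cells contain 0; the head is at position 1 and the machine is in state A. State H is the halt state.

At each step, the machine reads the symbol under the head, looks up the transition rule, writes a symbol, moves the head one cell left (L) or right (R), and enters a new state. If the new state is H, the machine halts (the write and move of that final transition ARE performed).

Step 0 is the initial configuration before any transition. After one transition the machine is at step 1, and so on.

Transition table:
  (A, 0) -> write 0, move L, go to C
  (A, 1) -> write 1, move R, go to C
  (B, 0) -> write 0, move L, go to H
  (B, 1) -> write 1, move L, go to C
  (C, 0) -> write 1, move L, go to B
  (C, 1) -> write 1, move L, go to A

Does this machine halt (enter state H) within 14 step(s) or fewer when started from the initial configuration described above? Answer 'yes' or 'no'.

Step 1: in state A at pos 1, read 1 -> (A,1)->write 1,move R,goto C. Now: state=C, head=2, tape[-3..3]=0110100 (head:      ^)
Step 2: in state C at pos 2, read 0 -> (C,0)->write 1,move L,goto B. Now: state=B, head=1, tape[-3..3]=0110110 (head:     ^)
Step 3: in state B at pos 1, read 1 -> (B,1)->write 1,move L,goto C. Now: state=C, head=0, tape[-3..3]=0110110 (head:    ^)
Step 4: in state C at pos 0, read 0 -> (C,0)->write 1,move L,goto B. Now: state=B, head=-1, tape[-3..3]=0111110 (head:   ^)
Step 5: in state B at pos -1, read 1 -> (B,1)->write 1,move L,goto C. Now: state=C, head=-2, tape[-3..3]=0111110 (head:  ^)
Step 6: in state C at pos -2, read 1 -> (C,1)->write 1,move L,goto A. Now: state=A, head=-3, tape[-4..3]=00111110 (head:  ^)
Step 7: in state A at pos -3, read 0 -> (A,0)->write 0,move L,goto C. Now: state=C, head=-4, tape[-5..3]=000111110 (head:  ^)
Step 8: in state C at pos -4, read 0 -> (C,0)->write 1,move L,goto B. Now: state=B, head=-5, tape[-6..3]=0010111110 (head:  ^)
Step 9: in state B at pos -5, read 0 -> (B,0)->write 0,move L,goto H. Now: state=H, head=-6, tape[-7..3]=00010111110 (head:  ^)
State H reached at step 9; 9 <= 14 -> yes

Answer: yes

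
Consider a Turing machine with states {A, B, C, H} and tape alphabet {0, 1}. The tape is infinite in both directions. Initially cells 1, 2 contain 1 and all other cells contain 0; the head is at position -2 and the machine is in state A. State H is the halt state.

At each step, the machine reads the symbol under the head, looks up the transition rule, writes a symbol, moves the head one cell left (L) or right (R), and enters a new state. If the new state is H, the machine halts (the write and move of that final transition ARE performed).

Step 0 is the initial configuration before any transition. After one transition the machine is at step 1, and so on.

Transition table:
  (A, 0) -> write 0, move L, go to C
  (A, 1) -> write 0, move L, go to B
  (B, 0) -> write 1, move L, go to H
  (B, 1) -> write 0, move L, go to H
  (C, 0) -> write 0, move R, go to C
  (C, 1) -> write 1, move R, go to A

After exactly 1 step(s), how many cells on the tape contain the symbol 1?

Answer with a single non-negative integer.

Step 1: in state A at pos -2, read 0 -> (A,0)->write 0,move L,goto C. Now: state=C, head=-3, tape[-4..3]=00000110 (head:  ^)
Cells containing 1 after step 1: {1, 2} -> 2 cell(s)

Answer: 2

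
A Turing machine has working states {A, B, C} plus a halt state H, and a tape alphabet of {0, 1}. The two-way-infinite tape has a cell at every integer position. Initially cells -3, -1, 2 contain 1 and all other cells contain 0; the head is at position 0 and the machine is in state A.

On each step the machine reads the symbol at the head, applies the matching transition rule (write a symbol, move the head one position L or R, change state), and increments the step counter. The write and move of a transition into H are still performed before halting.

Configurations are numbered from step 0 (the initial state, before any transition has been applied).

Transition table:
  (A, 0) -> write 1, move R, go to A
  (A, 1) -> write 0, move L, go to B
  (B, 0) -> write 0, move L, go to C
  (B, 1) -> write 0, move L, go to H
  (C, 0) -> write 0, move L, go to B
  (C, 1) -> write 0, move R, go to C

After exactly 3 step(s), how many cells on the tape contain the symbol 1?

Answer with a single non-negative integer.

Step 1: in state A at pos 0, read 0 -> (A,0)->write 1,move R,goto A. Now: state=A, head=1, tape[-4..3]=01011010 (head:      ^)
Step 2: in state A at pos 1, read 0 -> (A,0)->write 1,move R,goto A. Now: state=A, head=2, tape[-4..3]=01011110 (head:       ^)
Step 3: in state A at pos 2, read 1 -> (A,1)->write 0,move L,goto B. Now: state=B, head=1, tape[-4..3]=01011100 (head:      ^)
Cells containing 1 after step 3: {-3, -1, 0, 1} -> 4 cell(s)

Answer: 4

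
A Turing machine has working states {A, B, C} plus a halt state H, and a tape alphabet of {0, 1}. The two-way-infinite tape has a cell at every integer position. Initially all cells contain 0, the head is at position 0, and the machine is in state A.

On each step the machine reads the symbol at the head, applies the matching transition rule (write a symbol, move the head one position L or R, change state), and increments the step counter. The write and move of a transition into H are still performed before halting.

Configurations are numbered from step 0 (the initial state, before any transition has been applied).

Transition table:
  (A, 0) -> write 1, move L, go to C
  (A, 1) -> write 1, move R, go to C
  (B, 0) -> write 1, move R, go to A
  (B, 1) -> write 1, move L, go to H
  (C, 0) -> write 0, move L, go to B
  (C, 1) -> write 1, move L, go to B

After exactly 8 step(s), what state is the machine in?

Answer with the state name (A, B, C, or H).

Answer: B

Derivation:
Step 1: in state A at pos 0, read 0 -> (A,0)->write 1,move L,goto C. Now: state=C, head=-1, tape[-2..1]=0010 (head:  ^)
Step 2: in state C at pos -1, read 0 -> (C,0)->write 0,move L,goto B. Now: state=B, head=-2, tape[-3..1]=00010 (head:  ^)
Step 3: in state B at pos -2, read 0 -> (B,0)->write 1,move R,goto A. Now: state=A, head=-1, tape[-3..1]=01010 (head:   ^)
Step 4: in state A at pos -1, read 0 -> (A,0)->write 1,move L,goto C. Now: state=C, head=-2, tape[-3..1]=01110 (head:  ^)
Step 5: in state C at pos -2, read 1 -> (C,1)->write 1,move L,goto B. Now: state=B, head=-3, tape[-4..1]=001110 (head:  ^)
Step 6: in state B at pos -3, read 0 -> (B,0)->write 1,move R,goto A. Now: state=A, head=-2, tape[-4..1]=011110 (head:   ^)
Step 7: in state A at pos -2, read 1 -> (A,1)->write 1,move R,goto C. Now: state=C, head=-1, tape[-4..1]=011110 (head:    ^)
Step 8: in state C at pos -1, read 1 -> (C,1)->write 1,move L,goto B. Now: state=B, head=-2, tape[-4..1]=011110 (head:   ^)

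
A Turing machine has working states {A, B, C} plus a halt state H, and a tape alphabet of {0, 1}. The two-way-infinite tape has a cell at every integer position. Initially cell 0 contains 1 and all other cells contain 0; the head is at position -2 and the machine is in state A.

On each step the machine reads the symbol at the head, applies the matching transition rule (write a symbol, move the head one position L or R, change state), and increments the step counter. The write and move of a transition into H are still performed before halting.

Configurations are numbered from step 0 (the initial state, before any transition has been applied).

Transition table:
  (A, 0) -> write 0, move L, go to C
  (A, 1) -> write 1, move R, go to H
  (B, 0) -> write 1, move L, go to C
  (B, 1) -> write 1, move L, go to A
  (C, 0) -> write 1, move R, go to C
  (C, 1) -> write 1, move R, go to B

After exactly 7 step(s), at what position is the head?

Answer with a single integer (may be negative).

Step 1: in state A at pos -2, read 0 -> (A,0)->write 0,move L,goto C. Now: state=C, head=-3, tape[-4..1]=000010 (head:  ^)
Step 2: in state C at pos -3, read 0 -> (C,0)->write 1,move R,goto C. Now: state=C, head=-2, tape[-4..1]=010010 (head:   ^)
Step 3: in state C at pos -2, read 0 -> (C,0)->write 1,move R,goto C. Now: state=C, head=-1, tape[-4..1]=011010 (head:    ^)
Step 4: in state C at pos -1, read 0 -> (C,0)->write 1,move R,goto C. Now: state=C, head=0, tape[-4..1]=011110 (head:     ^)
Step 5: in state C at pos 0, read 1 -> (C,1)->write 1,move R,goto B. Now: state=B, head=1, tape[-4..2]=0111100 (head:      ^)
Step 6: in state B at pos 1, read 0 -> (B,0)->write 1,move L,goto C. Now: state=C, head=0, tape[-4..2]=0111110 (head:     ^)
Step 7: in state C at pos 0, read 1 -> (C,1)->write 1,move R,goto B. Now: state=B, head=1, tape[-4..2]=0111110 (head:      ^)

Answer: 1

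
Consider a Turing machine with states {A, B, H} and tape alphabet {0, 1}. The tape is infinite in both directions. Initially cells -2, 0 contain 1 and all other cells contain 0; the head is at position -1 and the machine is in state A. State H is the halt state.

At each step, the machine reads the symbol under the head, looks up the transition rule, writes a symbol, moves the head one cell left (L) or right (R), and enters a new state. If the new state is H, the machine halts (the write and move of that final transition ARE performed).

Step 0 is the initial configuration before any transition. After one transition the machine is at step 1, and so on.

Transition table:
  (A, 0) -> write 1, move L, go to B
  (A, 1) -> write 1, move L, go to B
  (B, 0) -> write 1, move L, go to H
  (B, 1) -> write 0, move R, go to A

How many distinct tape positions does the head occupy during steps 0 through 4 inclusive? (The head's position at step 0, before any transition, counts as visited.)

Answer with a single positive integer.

Answer: 3

Derivation:
Step 1: in state A at pos -1, read 0 -> (A,0)->write 1,move L,goto B. Now: state=B, head=-2, tape[-3..1]=01110 (head:  ^)
Step 2: in state B at pos -2, read 1 -> (B,1)->write 0,move R,goto A. Now: state=A, head=-1, tape[-3..1]=00110 (head:   ^)
Step 3: in state A at pos -1, read 1 -> (A,1)->write 1,move L,goto B. Now: state=B, head=-2, tape[-3..1]=00110 (head:  ^)
Step 4: in state B at pos -2, read 0 -> (B,0)->write 1,move L,goto H. Now: state=H, head=-3, tape[-4..1]=001110 (head:  ^)
Head positions at steps 0..4: starting at -1, distinct positions visited = {-3, -2, -1} -> 3 position(s)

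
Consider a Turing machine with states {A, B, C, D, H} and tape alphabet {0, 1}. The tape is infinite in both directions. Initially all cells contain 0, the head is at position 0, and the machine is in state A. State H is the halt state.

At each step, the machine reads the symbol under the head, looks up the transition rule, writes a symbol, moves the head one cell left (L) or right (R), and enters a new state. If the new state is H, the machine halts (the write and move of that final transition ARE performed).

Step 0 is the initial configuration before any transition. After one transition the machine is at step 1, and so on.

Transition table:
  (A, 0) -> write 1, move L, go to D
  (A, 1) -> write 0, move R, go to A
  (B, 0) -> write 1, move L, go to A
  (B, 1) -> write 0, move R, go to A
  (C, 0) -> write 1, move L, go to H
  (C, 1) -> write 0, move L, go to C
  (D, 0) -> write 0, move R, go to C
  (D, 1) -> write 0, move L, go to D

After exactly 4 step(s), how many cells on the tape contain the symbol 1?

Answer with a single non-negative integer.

Step 1: in state A at pos 0, read 0 -> (A,0)->write 1,move L,goto D. Now: state=D, head=-1, tape[-2..1]=0010 (head:  ^)
Step 2: in state D at pos -1, read 0 -> (D,0)->write 0,move R,goto C. Now: state=C, head=0, tape[-2..1]=0010 (head:   ^)
Step 3: in state C at pos 0, read 1 -> (C,1)->write 0,move L,goto C. Now: state=C, head=-1, tape[-2..1]=0000 (head:  ^)
Step 4: in state C at pos -1, read 0 -> (C,0)->write 1,move L,goto H. Now: state=H, head=-2, tape[-3..1]=00100 (head:  ^)
Cells containing 1 after step 4: {-1} -> 1 cell(s)

Answer: 1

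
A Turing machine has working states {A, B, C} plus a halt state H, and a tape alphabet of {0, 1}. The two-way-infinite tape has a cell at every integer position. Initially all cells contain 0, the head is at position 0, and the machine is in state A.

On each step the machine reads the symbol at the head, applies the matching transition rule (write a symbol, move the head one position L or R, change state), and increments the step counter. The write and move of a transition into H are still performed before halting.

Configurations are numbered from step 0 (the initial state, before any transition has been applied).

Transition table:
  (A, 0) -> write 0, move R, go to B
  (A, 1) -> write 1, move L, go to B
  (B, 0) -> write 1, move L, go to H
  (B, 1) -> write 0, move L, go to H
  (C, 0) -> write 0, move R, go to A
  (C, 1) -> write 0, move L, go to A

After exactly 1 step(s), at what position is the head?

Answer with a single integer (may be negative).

Answer: 1

Derivation:
Step 1: in state A at pos 0, read 0 -> (A,0)->write 0,move R,goto B. Now: state=B, head=1, tape[-1..2]=0000 (head:   ^)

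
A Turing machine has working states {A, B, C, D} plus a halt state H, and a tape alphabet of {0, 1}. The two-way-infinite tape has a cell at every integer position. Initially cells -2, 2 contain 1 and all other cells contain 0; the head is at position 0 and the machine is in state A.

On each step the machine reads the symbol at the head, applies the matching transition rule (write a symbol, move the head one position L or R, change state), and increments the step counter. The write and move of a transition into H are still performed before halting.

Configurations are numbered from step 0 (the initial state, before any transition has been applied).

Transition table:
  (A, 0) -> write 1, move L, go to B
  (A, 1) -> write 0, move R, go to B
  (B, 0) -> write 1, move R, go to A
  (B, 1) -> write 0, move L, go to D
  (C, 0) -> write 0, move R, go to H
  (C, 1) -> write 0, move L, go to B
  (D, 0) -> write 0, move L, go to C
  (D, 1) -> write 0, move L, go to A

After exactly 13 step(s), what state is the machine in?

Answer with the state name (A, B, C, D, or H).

Answer: D

Derivation:
Step 1: in state A at pos 0, read 0 -> (A,0)->write 1,move L,goto B. Now: state=B, head=-1, tape[-3..3]=0101010 (head:   ^)
Step 2: in state B at pos -1, read 0 -> (B,0)->write 1,move R,goto A. Now: state=A, head=0, tape[-3..3]=0111010 (head:    ^)
Step 3: in state A at pos 0, read 1 -> (A,1)->write 0,move R,goto B. Now: state=B, head=1, tape[-3..3]=0110010 (head:     ^)
Step 4: in state B at pos 1, read 0 -> (B,0)->write 1,move R,goto A. Now: state=A, head=2, tape[-3..3]=0110110 (head:      ^)
Step 5: in state A at pos 2, read 1 -> (A,1)->write 0,move R,goto B. Now: state=B, head=3, tape[-3..4]=01101000 (head:       ^)
Step 6: in state B at pos 3, read 0 -> (B,0)->write 1,move R,goto A. Now: state=A, head=4, tape[-3..5]=011010100 (head:        ^)
Step 7: in state A at pos 4, read 0 -> (A,0)->write 1,move L,goto B. Now: state=B, head=3, tape[-3..5]=011010110 (head:       ^)
Step 8: in state B at pos 3, read 1 -> (B,1)->write 0,move L,goto D. Now: state=D, head=2, tape[-3..5]=011010010 (head:      ^)
Step 9: in state D at pos 2, read 0 -> (D,0)->write 0,move L,goto C. Now: state=C, head=1, tape[-3..5]=011010010 (head:     ^)
Step 10: in state C at pos 1, read 1 -> (C,1)->write 0,move L,goto B. Now: state=B, head=0, tape[-3..5]=011000010 (head:    ^)
Step 11: in state B at pos 0, read 0 -> (B,0)->write 1,move R,goto A. Now: state=A, head=1, tape[-3..5]=011100010 (head:     ^)
Step 12: in state A at pos 1, read 0 -> (A,0)->write 1,move L,goto B. Now: state=B, head=0, tape[-3..5]=011110010 (head:    ^)
Step 13: in state B at pos 0, read 1 -> (B,1)->write 0,move L,goto D. Now: state=D, head=-1, tape[-3..5]=011010010 (head:   ^)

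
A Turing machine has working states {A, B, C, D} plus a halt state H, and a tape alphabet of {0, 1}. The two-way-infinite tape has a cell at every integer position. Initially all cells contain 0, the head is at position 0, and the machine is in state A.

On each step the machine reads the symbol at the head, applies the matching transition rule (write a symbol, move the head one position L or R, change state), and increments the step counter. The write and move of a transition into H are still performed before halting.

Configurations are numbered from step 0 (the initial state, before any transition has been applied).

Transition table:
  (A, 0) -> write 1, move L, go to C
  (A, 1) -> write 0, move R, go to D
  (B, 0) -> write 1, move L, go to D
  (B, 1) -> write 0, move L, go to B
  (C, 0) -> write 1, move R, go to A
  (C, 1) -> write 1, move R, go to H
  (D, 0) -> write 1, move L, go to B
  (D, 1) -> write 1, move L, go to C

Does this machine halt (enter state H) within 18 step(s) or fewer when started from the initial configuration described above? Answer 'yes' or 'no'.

Answer: yes

Derivation:
Step 1: in state A at pos 0, read 0 -> (A,0)->write 1,move L,goto C. Now: state=C, head=-1, tape[-2..1]=0010 (head:  ^)
Step 2: in state C at pos -1, read 0 -> (C,0)->write 1,move R,goto A. Now: state=A, head=0, tape[-2..1]=0110 (head:   ^)
Step 3: in state A at pos 0, read 1 -> (A,1)->write 0,move R,goto D. Now: state=D, head=1, tape[-2..2]=01000 (head:    ^)
Step 4: in state D at pos 1, read 0 -> (D,0)->write 1,move L,goto B. Now: state=B, head=0, tape[-2..2]=01010 (head:   ^)
Step 5: in state B at pos 0, read 0 -> (B,0)->write 1,move L,goto D. Now: state=D, head=-1, tape[-2..2]=01110 (head:  ^)
Step 6: in state D at pos -1, read 1 -> (D,1)->write 1,move L,goto C. Now: state=C, head=-2, tape[-3..2]=001110 (head:  ^)
Step 7: in state C at pos -2, read 0 -> (C,0)->write 1,move R,goto A. Now: state=A, head=-1, tape[-3..2]=011110 (head:   ^)
Step 8: in state A at pos -1, read 1 -> (A,1)->write 0,move R,goto D. Now: state=D, head=0, tape[-3..2]=010110 (head:    ^)
Step 9: in state D at pos 0, read 1 -> (D,1)->write 1,move L,goto C. Now: state=C, head=-1, tape[-3..2]=010110 (head:   ^)
Step 10: in state C at pos -1, read 0 -> (C,0)->write 1,move R,goto A. Now: state=A, head=0, tape[-3..2]=011110 (head:    ^)
Step 11: in state A at pos 0, read 1 -> (A,1)->write 0,move R,goto D. Now: state=D, head=1, tape[-3..2]=011010 (head:     ^)
Step 12: in state D at pos 1, read 1 -> (D,1)->write 1,move L,goto C. Now: state=C, head=0, tape[-3..2]=011010 (head:    ^)
Step 13: in state C at pos 0, read 0 -> (C,0)->write 1,move R,goto A. Now: state=A, head=1, tape[-3..2]=011110 (head:     ^)
Step 14: in state A at pos 1, read 1 -> (A,1)->write 0,move R,goto D. Now: state=D, head=2, tape[-3..3]=0111000 (head:      ^)
Step 15: in state D at pos 2, read 0 -> (D,0)->write 1,move L,goto B. Now: state=B, head=1, tape[-3..3]=0111010 (head:     ^)
Step 16: in state B at pos 1, read 0 -> (B,0)->write 1,move L,goto D. Now: state=D, head=0, tape[-3..3]=0111110 (head:    ^)
Step 17: in state D at pos 0, read 1 -> (D,1)->write 1,move L,goto C. Now: state=C, head=-1, tape[-3..3]=0111110 (head:   ^)
Step 18: in state C at pos -1, read 1 -> (C,1)->write 1,move R,goto H. Now: state=H, head=0, tape[-3..3]=0111110 (head:    ^)
State H reached at step 18; 18 <= 18 -> yes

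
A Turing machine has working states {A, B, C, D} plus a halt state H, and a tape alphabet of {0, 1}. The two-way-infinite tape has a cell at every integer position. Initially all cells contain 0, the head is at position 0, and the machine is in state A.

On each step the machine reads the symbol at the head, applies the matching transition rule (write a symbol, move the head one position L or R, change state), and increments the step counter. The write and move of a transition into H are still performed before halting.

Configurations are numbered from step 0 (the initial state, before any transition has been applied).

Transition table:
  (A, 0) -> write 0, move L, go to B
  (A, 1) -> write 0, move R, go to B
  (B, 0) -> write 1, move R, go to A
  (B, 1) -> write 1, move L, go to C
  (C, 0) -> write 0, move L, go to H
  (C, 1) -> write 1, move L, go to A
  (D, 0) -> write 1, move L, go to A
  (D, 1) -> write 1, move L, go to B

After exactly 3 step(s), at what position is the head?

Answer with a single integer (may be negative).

Step 1: in state A at pos 0, read 0 -> (A,0)->write 0,move L,goto B. Now: state=B, head=-1, tape[-2..1]=0000 (head:  ^)
Step 2: in state B at pos -1, read 0 -> (B,0)->write 1,move R,goto A. Now: state=A, head=0, tape[-2..1]=0100 (head:   ^)
Step 3: in state A at pos 0, read 0 -> (A,0)->write 0,move L,goto B. Now: state=B, head=-1, tape[-2..1]=0100 (head:  ^)

Answer: -1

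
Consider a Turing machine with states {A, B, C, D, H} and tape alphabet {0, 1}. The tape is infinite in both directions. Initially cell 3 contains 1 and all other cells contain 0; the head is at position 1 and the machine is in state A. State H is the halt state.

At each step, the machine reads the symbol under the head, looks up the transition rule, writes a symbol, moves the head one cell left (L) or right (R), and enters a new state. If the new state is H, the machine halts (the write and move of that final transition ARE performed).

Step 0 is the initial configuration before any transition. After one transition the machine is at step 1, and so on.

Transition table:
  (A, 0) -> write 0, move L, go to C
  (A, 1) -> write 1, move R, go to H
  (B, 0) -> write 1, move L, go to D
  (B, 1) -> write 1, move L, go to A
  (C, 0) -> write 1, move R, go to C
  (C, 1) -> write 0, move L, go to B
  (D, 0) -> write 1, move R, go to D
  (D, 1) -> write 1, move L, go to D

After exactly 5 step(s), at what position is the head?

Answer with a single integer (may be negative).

Answer: 2

Derivation:
Step 1: in state A at pos 1, read 0 -> (A,0)->write 0,move L,goto C. Now: state=C, head=0, tape[-1..4]=000010 (head:  ^)
Step 2: in state C at pos 0, read 0 -> (C,0)->write 1,move R,goto C. Now: state=C, head=1, tape[-1..4]=010010 (head:   ^)
Step 3: in state C at pos 1, read 0 -> (C,0)->write 1,move R,goto C. Now: state=C, head=2, tape[-1..4]=011010 (head:    ^)
Step 4: in state C at pos 2, read 0 -> (C,0)->write 1,move R,goto C. Now: state=C, head=3, tape[-1..4]=011110 (head:     ^)
Step 5: in state C at pos 3, read 1 -> (C,1)->write 0,move L,goto B. Now: state=B, head=2, tape[-1..4]=011100 (head:    ^)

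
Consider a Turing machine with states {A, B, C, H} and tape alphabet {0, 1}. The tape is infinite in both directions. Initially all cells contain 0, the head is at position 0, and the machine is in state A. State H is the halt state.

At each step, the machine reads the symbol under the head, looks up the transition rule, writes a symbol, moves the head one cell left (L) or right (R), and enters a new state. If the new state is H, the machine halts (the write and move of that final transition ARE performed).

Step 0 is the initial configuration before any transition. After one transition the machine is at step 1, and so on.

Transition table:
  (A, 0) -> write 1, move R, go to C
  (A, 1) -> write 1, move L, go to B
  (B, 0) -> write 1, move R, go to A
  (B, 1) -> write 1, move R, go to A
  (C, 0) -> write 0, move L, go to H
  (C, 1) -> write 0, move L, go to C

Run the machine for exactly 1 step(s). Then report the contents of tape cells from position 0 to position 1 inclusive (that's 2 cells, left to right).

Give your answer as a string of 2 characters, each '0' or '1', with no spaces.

Step 1: in state A at pos 0, read 0 -> (A,0)->write 1,move R,goto C. Now: state=C, head=1, tape[-1..2]=0100 (head:   ^)

Answer: 10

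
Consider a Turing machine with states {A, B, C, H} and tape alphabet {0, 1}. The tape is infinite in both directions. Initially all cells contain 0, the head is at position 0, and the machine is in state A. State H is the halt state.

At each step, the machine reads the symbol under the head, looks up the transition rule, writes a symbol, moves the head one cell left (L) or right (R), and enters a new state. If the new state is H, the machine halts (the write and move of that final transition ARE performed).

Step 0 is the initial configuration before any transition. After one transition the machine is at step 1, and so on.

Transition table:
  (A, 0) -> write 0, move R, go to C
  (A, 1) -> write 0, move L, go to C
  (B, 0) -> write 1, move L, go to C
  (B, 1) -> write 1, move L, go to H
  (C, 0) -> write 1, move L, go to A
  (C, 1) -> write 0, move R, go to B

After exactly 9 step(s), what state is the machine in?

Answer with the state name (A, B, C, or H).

Step 1: in state A at pos 0, read 0 -> (A,0)->write 0,move R,goto C. Now: state=C, head=1, tape[-1..2]=0000 (head:   ^)
Step 2: in state C at pos 1, read 0 -> (C,0)->write 1,move L,goto A. Now: state=A, head=0, tape[-1..2]=0010 (head:  ^)
Step 3: in state A at pos 0, read 0 -> (A,0)->write 0,move R,goto C. Now: state=C, head=1, tape[-1..2]=0010 (head:   ^)
Step 4: in state C at pos 1, read 1 -> (C,1)->write 0,move R,goto B. Now: state=B, head=2, tape[-1..3]=00000 (head:    ^)
Step 5: in state B at pos 2, read 0 -> (B,0)->write 1,move L,goto C. Now: state=C, head=1, tape[-1..3]=00010 (head:   ^)
Step 6: in state C at pos 1, read 0 -> (C,0)->write 1,move L,goto A. Now: state=A, head=0, tape[-1..3]=00110 (head:  ^)
Step 7: in state A at pos 0, read 0 -> (A,0)->write 0,move R,goto C. Now: state=C, head=1, tape[-1..3]=00110 (head:   ^)
Step 8: in state C at pos 1, read 1 -> (C,1)->write 0,move R,goto B. Now: state=B, head=2, tape[-1..3]=00010 (head:    ^)
Step 9: in state B at pos 2, read 1 -> (B,1)->write 1,move L,goto H. Now: state=H, head=1, tape[-1..3]=00010 (head:   ^)

Answer: H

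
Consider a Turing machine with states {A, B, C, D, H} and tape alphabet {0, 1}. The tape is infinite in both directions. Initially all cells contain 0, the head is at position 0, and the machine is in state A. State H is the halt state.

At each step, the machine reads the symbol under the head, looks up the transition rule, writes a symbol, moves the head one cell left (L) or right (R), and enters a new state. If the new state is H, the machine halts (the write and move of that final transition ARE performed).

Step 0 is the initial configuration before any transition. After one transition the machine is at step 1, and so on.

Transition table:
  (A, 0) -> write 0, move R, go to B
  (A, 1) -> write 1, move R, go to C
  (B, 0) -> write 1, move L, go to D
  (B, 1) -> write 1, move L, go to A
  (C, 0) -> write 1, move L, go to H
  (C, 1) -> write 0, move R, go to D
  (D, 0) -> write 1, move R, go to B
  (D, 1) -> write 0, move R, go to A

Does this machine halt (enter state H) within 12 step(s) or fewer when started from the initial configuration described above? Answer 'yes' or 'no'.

Step 1: in state A at pos 0, read 0 -> (A,0)->write 0,move R,goto B. Now: state=B, head=1, tape[-1..2]=0000 (head:   ^)
Step 2: in state B at pos 1, read 0 -> (B,0)->write 1,move L,goto D. Now: state=D, head=0, tape[-1..2]=0010 (head:  ^)
Step 3: in state D at pos 0, read 0 -> (D,0)->write 1,move R,goto B. Now: state=B, head=1, tape[-1..2]=0110 (head:   ^)
Step 4: in state B at pos 1, read 1 -> (B,1)->write 1,move L,goto A. Now: state=A, head=0, tape[-1..2]=0110 (head:  ^)
Step 5: in state A at pos 0, read 1 -> (A,1)->write 1,move R,goto C. Now: state=C, head=1, tape[-1..2]=0110 (head:   ^)
Step 6: in state C at pos 1, read 1 -> (C,1)->write 0,move R,goto D. Now: state=D, head=2, tape[-1..3]=01000 (head:    ^)
Step 7: in state D at pos 2, read 0 -> (D,0)->write 1,move R,goto B. Now: state=B, head=3, tape[-1..4]=010100 (head:     ^)
Step 8: in state B at pos 3, read 0 -> (B,0)->write 1,move L,goto D. Now: state=D, head=2, tape[-1..4]=010110 (head:    ^)
Step 9: in state D at pos 2, read 1 -> (D,1)->write 0,move R,goto A. Now: state=A, head=3, tape[-1..4]=010010 (head:     ^)
Step 10: in state A at pos 3, read 1 -> (A,1)->write 1,move R,goto C. Now: state=C, head=4, tape[-1..5]=0100100 (head:      ^)
Step 11: in state C at pos 4, read 0 -> (C,0)->write 1,move L,goto H. Now: state=H, head=3, tape[-1..5]=0100110 (head:     ^)
State H reached at step 11; 11 <= 12 -> yes

Answer: yes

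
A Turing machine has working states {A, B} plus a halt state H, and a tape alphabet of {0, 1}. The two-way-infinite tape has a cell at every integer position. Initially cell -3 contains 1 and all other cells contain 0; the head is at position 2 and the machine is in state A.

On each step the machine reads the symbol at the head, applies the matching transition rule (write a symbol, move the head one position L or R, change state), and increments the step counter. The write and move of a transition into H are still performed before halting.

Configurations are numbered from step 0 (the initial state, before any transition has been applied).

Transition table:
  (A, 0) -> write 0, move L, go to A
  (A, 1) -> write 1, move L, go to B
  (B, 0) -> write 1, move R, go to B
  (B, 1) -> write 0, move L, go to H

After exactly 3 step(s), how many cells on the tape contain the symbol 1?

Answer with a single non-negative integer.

Answer: 1

Derivation:
Step 1: in state A at pos 2, read 0 -> (A,0)->write 0,move L,goto A. Now: state=A, head=1, tape[-4..3]=01000000 (head:      ^)
Step 2: in state A at pos 1, read 0 -> (A,0)->write 0,move L,goto A. Now: state=A, head=0, tape[-4..3]=01000000 (head:     ^)
Step 3: in state A at pos 0, read 0 -> (A,0)->write 0,move L,goto A. Now: state=A, head=-1, tape[-4..3]=01000000 (head:    ^)
Cells containing 1 after step 3: {-3} -> 1 cell(s)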